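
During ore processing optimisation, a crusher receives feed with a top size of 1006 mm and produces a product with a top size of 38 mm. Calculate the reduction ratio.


26.4737

Reduction ratio = feed size / product size
= 1006 / 38
= 26.4737


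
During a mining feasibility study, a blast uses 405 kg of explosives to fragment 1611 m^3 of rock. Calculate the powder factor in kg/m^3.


Powder factor = explosive mass / rock volume
= 405 / 1611
= 0.2514 kg/m^3

0.2514 kg/m^3


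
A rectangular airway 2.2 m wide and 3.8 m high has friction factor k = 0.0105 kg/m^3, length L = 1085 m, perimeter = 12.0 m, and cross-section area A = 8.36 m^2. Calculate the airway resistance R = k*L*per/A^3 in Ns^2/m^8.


0.234 Ns^2/m^8

Compute the numerator:
k * L * per = 0.0105 * 1085 * 12.0
= 136.71
Compute the denominator:
A^3 = 8.36^3 = 584.277056
Resistance:
R = 136.71 / 584.277056
= 0.234 Ns^2/m^8


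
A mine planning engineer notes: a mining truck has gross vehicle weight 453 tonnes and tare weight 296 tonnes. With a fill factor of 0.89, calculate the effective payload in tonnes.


Maximum payload = gross - tare
= 453 - 296 = 157 tonnes
Effective payload = max payload * fill factor
= 157 * 0.89
= 139.73 tonnes

139.73 tonnes


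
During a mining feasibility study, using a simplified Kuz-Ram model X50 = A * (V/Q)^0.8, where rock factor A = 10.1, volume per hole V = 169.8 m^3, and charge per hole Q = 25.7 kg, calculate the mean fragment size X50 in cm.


45.743 cm

Compute V/Q:
V/Q = 169.8 / 25.7 = 6.607003891
Raise to the power 0.8:
(V/Q)^0.8 = 6.607003891^0.8 = 4.529013863
Multiply by A:
X50 = 10.1 * 4.529013863
= 45.743 cm


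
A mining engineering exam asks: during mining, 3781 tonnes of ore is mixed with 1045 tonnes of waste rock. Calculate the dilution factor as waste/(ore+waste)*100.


Total material = ore + waste
= 3781 + 1045 = 4826 tonnes
Dilution = waste / total * 100
= 1045 / 4826 * 100
= 0.2165354331 * 100
= 21.6535%

21.6535%


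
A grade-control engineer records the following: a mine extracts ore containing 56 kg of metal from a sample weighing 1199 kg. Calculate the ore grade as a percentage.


4.6706%

Ore grade = (metal mass / ore mass) * 100
= (56 / 1199) * 100
= 0.04670558799 * 100
= 4.6706%


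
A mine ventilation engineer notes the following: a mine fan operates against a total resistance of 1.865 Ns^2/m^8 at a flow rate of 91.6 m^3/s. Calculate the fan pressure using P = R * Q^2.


15648.3944 Pa

Compute Q^2:
Q^2 = 91.6^2 = 8390.56
Compute pressure:
P = R * Q^2 = 1.865 * 8390.56
= 15648.3944 Pa


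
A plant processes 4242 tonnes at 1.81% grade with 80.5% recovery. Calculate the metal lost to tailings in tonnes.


14.9721 tonnes

Total metal in feed:
= 4242 * 1.81 / 100 = 76.7802 tonnes
Metal recovered:
= 76.7802 * 80.5 / 100 = 61.808061 tonnes
Metal lost to tailings:
= 76.7802 - 61.808061
= 14.9721 tonnes


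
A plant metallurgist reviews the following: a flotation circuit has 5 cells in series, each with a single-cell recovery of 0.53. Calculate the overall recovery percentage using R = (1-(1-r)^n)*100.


97.7065%

Complement of single-cell recovery:
1 - r = 1 - 0.53 = 0.47
Raise to power n:
(1 - r)^5 = 0.47^5 = 0.0229345007
Overall recovery:
R = (1 - 0.0229345007) * 100
= 97.7065%


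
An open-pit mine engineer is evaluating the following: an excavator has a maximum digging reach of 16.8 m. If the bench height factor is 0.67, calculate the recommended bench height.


Bench height = reach * factor
= 16.8 * 0.67
= 11.256 m

11.256 m


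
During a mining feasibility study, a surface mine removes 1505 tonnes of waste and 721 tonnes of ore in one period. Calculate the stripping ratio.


Stripping ratio = waste tonnage / ore tonnage
= 1505 / 721
= 2.0874

2.0874


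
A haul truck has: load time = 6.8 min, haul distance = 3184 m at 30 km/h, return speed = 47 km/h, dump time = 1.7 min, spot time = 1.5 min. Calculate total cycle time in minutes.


Convert haul speed to m/min: 30 * 1000/60 = 500 m/min
Haul time = 3184 / 500 = 6.368 min
Convert return speed to m/min: 47 * 1000/60 = 783.3333333 m/min
Return time = 3184 / 783.3333333 = 4.064680851 min
Total cycle time:
= 6.8 + 6.368 + 1.7 + 4.064680851 + 1.5
= 20.4327 min

20.4327 min


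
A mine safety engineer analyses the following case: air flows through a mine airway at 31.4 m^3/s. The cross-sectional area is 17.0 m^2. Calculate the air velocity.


1.8471 m/s

Velocity = flow rate / cross-sectional area
= 31.4 / 17.0
= 1.8471 m/s


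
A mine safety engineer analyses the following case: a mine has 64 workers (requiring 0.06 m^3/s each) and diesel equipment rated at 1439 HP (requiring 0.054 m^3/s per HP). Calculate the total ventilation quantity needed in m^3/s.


Airflow for workers:
Q_people = 64 * 0.06 = 3.84 m^3/s
Airflow for diesel equipment:
Q_diesel = 1439 * 0.054 = 77.706 m^3/s
Total ventilation:
Q_total = 3.84 + 77.706
= 81.546 m^3/s

81.546 m^3/s


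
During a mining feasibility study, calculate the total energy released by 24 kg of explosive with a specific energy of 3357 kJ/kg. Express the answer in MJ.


80.568 MJ

Energy = mass * specific_energy / 1000
= 24 * 3357 / 1000
= 80568 / 1000
= 80.568 MJ


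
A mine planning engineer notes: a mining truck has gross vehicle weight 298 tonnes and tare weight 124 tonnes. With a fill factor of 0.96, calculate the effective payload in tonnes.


167.04 tonnes

Maximum payload = gross - tare
= 298 - 124 = 174 tonnes
Effective payload = max payload * fill factor
= 174 * 0.96
= 167.04 tonnes


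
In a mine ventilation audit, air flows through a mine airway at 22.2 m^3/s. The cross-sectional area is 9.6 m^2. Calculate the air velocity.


2.3125 m/s

Velocity = flow rate / cross-sectional area
= 22.2 / 9.6
= 2.3125 m/s


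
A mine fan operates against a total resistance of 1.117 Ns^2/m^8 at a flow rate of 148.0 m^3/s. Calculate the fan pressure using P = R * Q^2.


24466.768 Pa

Compute Q^2:
Q^2 = 148.0^2 = 21904.0
Compute pressure:
P = R * Q^2 = 1.117 * 21904.0
= 24466.768 Pa


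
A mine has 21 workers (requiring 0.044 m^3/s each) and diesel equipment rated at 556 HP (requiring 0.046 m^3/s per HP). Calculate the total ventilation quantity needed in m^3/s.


26.5 m^3/s

Airflow for workers:
Q_people = 21 * 0.044 = 0.924 m^3/s
Airflow for diesel equipment:
Q_diesel = 556 * 0.046 = 25.576 m^3/s
Total ventilation:
Q_total = 0.924 + 25.576
= 26.5 m^3/s


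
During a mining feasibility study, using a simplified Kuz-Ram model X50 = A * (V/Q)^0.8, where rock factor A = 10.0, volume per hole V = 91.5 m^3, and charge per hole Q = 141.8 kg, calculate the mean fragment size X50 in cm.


Compute V/Q:
V/Q = 91.5 / 141.8 = 0.6452750353
Raise to the power 0.8:
(V/Q)^0.8 = 0.6452750353^0.8 = 0.7043619556
Multiply by A:
X50 = 10.0 * 0.7043619556
= 7.0436 cm

7.0436 cm


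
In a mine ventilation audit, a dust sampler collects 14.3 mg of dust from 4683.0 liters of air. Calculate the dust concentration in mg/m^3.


Convert liters to m^3: 1 m^3 = 1000 L
Concentration = mass / volume * 1000
= 14.3 / 4683.0 * 1000
= 0.003053598121 * 1000
= 3.0536 mg/m^3

3.0536 mg/m^3


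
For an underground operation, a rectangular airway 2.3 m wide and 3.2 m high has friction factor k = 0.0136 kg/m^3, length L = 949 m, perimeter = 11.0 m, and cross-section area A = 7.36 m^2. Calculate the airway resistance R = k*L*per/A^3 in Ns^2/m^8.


Compute the numerator:
k * L * per = 0.0136 * 949 * 11.0
= 141.9704
Compute the denominator:
A^3 = 7.36^3 = 398.688256
Resistance:
R = 141.9704 / 398.688256
= 0.3561 Ns^2/m^8

0.3561 Ns^2/m^8


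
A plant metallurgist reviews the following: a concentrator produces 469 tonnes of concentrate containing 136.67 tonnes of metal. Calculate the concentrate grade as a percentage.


Grade = (metal in concentrate / concentrate mass) * 100
= (136.67 / 469) * 100
= 0.2914072495 * 100
= 29.1407%

29.1407%


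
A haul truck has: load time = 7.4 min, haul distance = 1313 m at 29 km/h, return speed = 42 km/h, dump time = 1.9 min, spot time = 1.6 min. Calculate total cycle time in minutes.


Convert haul speed to m/min: 29 * 1000/60 = 483.3333333 m/min
Haul time = 1313 / 483.3333333 = 2.716551724 min
Convert return speed to m/min: 42 * 1000/60 = 700 m/min
Return time = 1313 / 700 = 1.875714286 min
Total cycle time:
= 7.4 + 2.716551724 + 1.9 + 1.875714286 + 1.6
= 15.4923 min

15.4923 min


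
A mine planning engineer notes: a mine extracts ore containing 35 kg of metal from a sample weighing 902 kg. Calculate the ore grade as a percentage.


3.8803%

Ore grade = (metal mass / ore mass) * 100
= (35 / 902) * 100
= 0.03880266075 * 100
= 3.8803%


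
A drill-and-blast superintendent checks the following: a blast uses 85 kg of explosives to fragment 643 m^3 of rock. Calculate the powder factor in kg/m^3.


0.1322 kg/m^3

Powder factor = explosive mass / rock volume
= 85 / 643
= 0.1322 kg/m^3


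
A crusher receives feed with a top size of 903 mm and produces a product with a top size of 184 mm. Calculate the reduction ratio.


4.9076

Reduction ratio = feed size / product size
= 903 / 184
= 4.9076


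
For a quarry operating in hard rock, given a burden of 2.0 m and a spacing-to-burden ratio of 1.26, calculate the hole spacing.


2.52 m

Spacing = burden * ratio
= 2.0 * 1.26
= 2.52 m


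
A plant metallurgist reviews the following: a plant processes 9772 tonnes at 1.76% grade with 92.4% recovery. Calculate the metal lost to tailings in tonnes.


Total metal in feed:
= 9772 * 1.76 / 100 = 171.9872 tonnes
Metal recovered:
= 171.9872 * 92.4 / 100 = 158.9161728 tonnes
Metal lost to tailings:
= 171.9872 - 158.9161728
= 13.071 tonnes

13.071 tonnes


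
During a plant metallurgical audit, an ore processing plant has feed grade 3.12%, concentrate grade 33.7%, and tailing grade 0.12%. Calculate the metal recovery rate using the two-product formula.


96.4975%

Using the two-product formula:
R = 100 * c * (f - t) / (f * (c - t))
Numerator = 100 * 33.7 * (3.12 - 0.12)
= 100 * 33.7 * 3.0
= 10110.0
Denominator = 3.12 * (33.7 - 0.12)
= 3.12 * 33.58
= 104.7696
R = 10110.0 / 104.7696
= 96.4975%


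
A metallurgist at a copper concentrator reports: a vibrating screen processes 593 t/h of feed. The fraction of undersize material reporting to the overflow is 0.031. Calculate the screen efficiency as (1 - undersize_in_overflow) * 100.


Screen efficiency = (1 - fraction of undersize in overflow) * 100
= (1 - 0.031) * 100
= 0.969 * 100
= 96.9%

96.9%


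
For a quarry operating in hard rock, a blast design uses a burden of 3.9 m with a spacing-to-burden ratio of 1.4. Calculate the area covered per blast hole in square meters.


First, find the spacing:
Spacing = burden * ratio = 3.9 * 1.4
= 5.46 m
Then, calculate the area:
Area = burden * spacing = 3.9 * 5.46
= 21.294 m^2

21.294 m^2


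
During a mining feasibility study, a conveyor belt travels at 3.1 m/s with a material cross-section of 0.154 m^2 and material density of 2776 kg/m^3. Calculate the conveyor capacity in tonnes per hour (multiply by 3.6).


Volumetric flow = speed * area
= 3.1 * 0.154 = 0.4774 m^3/s
Mass flow = volumetric * density
= 0.4774 * 2776 = 1325.2624 kg/s
Convert to t/h: multiply by 3.6
Capacity = 1325.2624 * 3.6
= 4770.9446 t/h

4770.9446 t/h


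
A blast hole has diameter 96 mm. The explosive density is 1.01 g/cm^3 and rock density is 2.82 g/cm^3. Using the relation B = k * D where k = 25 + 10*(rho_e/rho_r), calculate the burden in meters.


2.7438 m

First, compute k:
rho_e / rho_r = 1.01 / 2.82 = 0.3581560284
k = 25 + 10 * 0.3581560284 = 28.58156028
Then, compute burden:
B = k * D / 1000 = 28.58156028 * 96 / 1000
= 2743.829787 / 1000
= 2.7438 m


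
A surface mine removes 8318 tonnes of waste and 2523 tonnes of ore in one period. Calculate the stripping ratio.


3.2969

Stripping ratio = waste tonnage / ore tonnage
= 8318 / 2523
= 3.2969


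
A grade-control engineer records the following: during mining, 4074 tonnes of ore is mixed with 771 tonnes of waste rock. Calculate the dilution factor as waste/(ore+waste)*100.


15.9133%

Total material = ore + waste
= 4074 + 771 = 4845 tonnes
Dilution = waste / total * 100
= 771 / 4845 * 100
= 0.1591331269 * 100
= 15.9133%


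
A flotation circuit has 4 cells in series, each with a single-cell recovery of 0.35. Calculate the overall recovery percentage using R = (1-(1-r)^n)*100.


Complement of single-cell recovery:
1 - r = 1 - 0.35 = 0.65
Raise to power n:
(1 - r)^4 = 0.65^4 = 0.17850625
Overall recovery:
R = (1 - 0.17850625) * 100
= 82.1494%

82.1494%


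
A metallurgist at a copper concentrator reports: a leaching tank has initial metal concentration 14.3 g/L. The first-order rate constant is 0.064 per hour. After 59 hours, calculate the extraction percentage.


97.7086%

Compute the exponent:
-k * t = -0.064 * 59 = -3.776
Remaining concentration:
C = 14.3 * exp(-3.776)
= 14.3 * 0.02291416502
= 0.3276725597 g/L
Extracted = 14.3 - 0.3276725597 = 13.97232744 g/L
Extraction % = 13.97232744 / 14.3 * 100
= 97.7086%


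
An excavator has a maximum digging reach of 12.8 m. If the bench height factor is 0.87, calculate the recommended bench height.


11.136 m

Bench height = reach * factor
= 12.8 * 0.87
= 11.136 m


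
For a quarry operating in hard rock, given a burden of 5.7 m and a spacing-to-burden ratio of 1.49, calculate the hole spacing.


Spacing = burden * ratio
= 5.7 * 1.49
= 8.493 m

8.493 m


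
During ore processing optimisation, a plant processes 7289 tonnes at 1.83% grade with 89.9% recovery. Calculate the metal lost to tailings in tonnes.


Total metal in feed:
= 7289 * 1.83 / 100 = 133.3887 tonnes
Metal recovered:
= 133.3887 * 89.9 / 100 = 119.9164413 tonnes
Metal lost to tailings:
= 133.3887 - 119.9164413
= 13.4723 tonnes

13.4723 tonnes


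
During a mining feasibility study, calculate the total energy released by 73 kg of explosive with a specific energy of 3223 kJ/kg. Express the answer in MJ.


Energy = mass * specific_energy / 1000
= 73 * 3223 / 1000
= 235279 / 1000
= 235.279 MJ

235.279 MJ


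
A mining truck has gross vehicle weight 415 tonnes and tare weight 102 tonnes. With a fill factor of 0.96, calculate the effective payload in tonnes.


Maximum payload = gross - tare
= 415 - 102 = 313 tonnes
Effective payload = max payload * fill factor
= 313 * 0.96
= 300.48 tonnes

300.48 tonnes


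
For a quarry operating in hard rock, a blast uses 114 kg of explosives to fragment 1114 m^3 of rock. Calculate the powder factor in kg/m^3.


Powder factor = explosive mass / rock volume
= 114 / 1114
= 0.1023 kg/m^3

0.1023 kg/m^3


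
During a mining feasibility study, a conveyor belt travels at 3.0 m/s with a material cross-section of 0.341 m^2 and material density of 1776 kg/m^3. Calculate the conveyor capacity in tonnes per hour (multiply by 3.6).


6540.6528 t/h

Volumetric flow = speed * area
= 3.0 * 0.341 = 1.023 m^3/s
Mass flow = volumetric * density
= 1.023 * 1776 = 1816.848 kg/s
Convert to t/h: multiply by 3.6
Capacity = 1816.848 * 3.6
= 6540.6528 t/h


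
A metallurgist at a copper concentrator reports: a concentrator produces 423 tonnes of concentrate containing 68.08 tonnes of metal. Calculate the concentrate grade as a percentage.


Grade = (metal in concentrate / concentrate mass) * 100
= (68.08 / 423) * 100
= 0.1609456265 * 100
= 16.0946%

16.0946%


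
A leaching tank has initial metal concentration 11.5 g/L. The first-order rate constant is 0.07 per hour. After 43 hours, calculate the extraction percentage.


95.0708%

Compute the exponent:
-k * t = -0.07 * 43 = -3.01
Remaining concentration:
C = 11.5 * exp(-3.01)
= 11.5 * 0.04929167876
= 0.5668543057 g/L
Extracted = 11.5 - 0.5668543057 = 10.93314569 g/L
Extraction % = 10.93314569 / 11.5 * 100
= 95.0708%


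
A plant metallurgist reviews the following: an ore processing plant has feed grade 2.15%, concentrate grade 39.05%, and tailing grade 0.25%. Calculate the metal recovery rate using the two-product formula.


88.9415%

Using the two-product formula:
R = 100 * c * (f - t) / (f * (c - t))
Numerator = 100 * 39.05 * (2.15 - 0.25)
= 100 * 39.05 * 1.9
= 7419.5
Denominator = 2.15 * (39.05 - 0.25)
= 2.15 * 38.8
= 83.42
R = 7419.5 / 83.42
= 88.9415%


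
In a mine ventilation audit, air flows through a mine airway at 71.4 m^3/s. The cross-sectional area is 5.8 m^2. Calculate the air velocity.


Velocity = flow rate / cross-sectional area
= 71.4 / 5.8
= 12.3103 m/s

12.3103 m/s


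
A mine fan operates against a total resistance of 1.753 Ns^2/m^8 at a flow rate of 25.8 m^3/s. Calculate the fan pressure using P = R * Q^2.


Compute Q^2:
Q^2 = 25.8^2 = 665.64
Compute pressure:
P = R * Q^2 = 1.753 * 665.64
= 1166.8669 Pa

1166.8669 Pa


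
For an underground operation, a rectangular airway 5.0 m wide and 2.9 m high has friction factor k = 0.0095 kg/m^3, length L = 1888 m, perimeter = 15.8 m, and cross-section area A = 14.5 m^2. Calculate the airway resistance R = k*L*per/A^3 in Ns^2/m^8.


0.093 Ns^2/m^8

Compute the numerator:
k * L * per = 0.0095 * 1888 * 15.8
= 283.3888
Compute the denominator:
A^3 = 14.5^3 = 3048.625
Resistance:
R = 283.3888 / 3048.625
= 0.093 Ns^2/m^8


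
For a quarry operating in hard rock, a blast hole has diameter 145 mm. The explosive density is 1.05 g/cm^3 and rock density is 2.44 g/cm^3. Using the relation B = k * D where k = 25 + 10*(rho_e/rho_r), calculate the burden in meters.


First, compute k:
rho_e / rho_r = 1.05 / 2.44 = 0.4303278689
k = 25 + 10 * 0.4303278689 = 29.30327869
Then, compute burden:
B = k * D / 1000 = 29.30327869 * 145 / 1000
= 4248.97541 / 1000
= 4.249 m

4.249 m


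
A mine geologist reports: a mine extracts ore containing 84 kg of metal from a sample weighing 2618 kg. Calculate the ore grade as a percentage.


3.2086%

Ore grade = (metal mass / ore mass) * 100
= (84 / 2618) * 100
= 0.0320855615 * 100
= 3.2086%


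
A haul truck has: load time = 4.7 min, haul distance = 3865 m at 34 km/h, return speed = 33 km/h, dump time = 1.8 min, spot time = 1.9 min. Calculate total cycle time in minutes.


22.2479 min

Convert haul speed to m/min: 34 * 1000/60 = 566.6666667 m/min
Haul time = 3865 / 566.6666667 = 6.820588235 min
Convert return speed to m/min: 33 * 1000/60 = 550 m/min
Return time = 3865 / 550 = 7.027272727 min
Total cycle time:
= 4.7 + 6.820588235 + 1.8 + 7.027272727 + 1.9
= 22.2479 min


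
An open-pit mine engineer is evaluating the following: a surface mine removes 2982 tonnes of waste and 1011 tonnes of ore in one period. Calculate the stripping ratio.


2.9496

Stripping ratio = waste tonnage / ore tonnage
= 2982 / 1011
= 2.9496


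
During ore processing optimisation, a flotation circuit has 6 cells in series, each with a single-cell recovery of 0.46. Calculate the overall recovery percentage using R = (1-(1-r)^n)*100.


97.5205%

Complement of single-cell recovery:
1 - r = 1 - 0.46 = 0.54
Raise to power n:
(1 - r)^6 = 0.54^6 = 0.0247949113
Overall recovery:
R = (1 - 0.0247949113) * 100
= 97.5205%


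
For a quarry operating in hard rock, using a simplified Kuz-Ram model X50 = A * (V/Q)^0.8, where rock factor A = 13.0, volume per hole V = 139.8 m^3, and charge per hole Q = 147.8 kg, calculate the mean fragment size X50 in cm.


12.434 cm

Compute V/Q:
V/Q = 139.8 / 147.8 = 0.9458728011
Raise to the power 0.8:
(V/Q)^0.8 = 0.9458728011^0.8 = 0.9564586295
Multiply by A:
X50 = 13.0 * 0.9564586295
= 12.434 cm


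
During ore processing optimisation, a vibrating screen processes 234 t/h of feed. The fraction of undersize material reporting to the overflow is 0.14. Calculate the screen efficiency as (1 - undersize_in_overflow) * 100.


Screen efficiency = (1 - fraction of undersize in overflow) * 100
= (1 - 0.14) * 100
= 0.86 * 100
= 86.0%

86.0%


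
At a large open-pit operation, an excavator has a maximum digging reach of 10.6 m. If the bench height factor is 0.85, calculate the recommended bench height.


9.01 m

Bench height = reach * factor
= 10.6 * 0.85
= 9.01 m


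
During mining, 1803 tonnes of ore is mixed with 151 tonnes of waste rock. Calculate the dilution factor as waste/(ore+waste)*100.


Total material = ore + waste
= 1803 + 151 = 1954 tonnes
Dilution = waste / total * 100
= 151 / 1954 * 100
= 0.07727737973 * 100
= 7.7277%

7.7277%


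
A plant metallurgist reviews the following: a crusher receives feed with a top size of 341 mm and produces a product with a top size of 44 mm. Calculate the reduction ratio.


7.75

Reduction ratio = feed size / product size
= 341 / 44
= 7.75


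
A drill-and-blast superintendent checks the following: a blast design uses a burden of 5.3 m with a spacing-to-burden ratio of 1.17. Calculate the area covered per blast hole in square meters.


32.8653 m^2

First, find the spacing:
Spacing = burden * ratio = 5.3 * 1.17
= 6.201 m
Then, calculate the area:
Area = burden * spacing = 5.3 * 6.201
= 32.8653 m^2


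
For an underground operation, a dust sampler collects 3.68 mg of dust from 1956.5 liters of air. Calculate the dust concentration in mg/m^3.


Convert liters to m^3: 1 m^3 = 1000 L
Concentration = mass / volume * 1000
= 3.68 / 1956.5 * 1000
= 0.001880909788 * 1000
= 1.8809 mg/m^3

1.8809 mg/m^3


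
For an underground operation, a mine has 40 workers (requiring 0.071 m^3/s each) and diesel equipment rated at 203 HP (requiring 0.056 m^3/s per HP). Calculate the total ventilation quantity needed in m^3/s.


Airflow for workers:
Q_people = 40 * 0.071 = 2.84 m^3/s
Airflow for diesel equipment:
Q_diesel = 203 * 0.056 = 11.368 m^3/s
Total ventilation:
Q_total = 2.84 + 11.368
= 14.208 m^3/s

14.208 m^3/s


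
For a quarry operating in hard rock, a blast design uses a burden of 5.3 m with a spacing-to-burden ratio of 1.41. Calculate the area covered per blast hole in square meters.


39.6069 m^2

First, find the spacing:
Spacing = burden * ratio = 5.3 * 1.41
= 7.473 m
Then, calculate the area:
Area = burden * spacing = 5.3 * 7.473
= 39.6069 m^2


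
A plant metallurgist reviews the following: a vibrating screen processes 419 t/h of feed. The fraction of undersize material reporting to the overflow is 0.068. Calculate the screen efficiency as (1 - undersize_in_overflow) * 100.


93.2%

Screen efficiency = (1 - fraction of undersize in overflow) * 100
= (1 - 0.068) * 100
= 0.932 * 100
= 93.2%


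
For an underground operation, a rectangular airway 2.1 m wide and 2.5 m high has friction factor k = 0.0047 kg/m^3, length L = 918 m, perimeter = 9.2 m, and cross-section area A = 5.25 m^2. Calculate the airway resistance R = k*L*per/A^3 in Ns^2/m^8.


Compute the numerator:
k * L * per = 0.0047 * 918 * 9.2
= 39.69432
Compute the denominator:
A^3 = 5.25^3 = 144.703125
Resistance:
R = 39.69432 / 144.703125
= 0.2743 Ns^2/m^8

0.2743 Ns^2/m^8


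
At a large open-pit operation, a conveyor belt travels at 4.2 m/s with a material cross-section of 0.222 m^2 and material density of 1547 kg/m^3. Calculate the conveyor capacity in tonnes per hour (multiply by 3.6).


5192.7221 t/h

Volumetric flow = speed * area
= 4.2 * 0.222 = 0.9324 m^3/s
Mass flow = volumetric * density
= 0.9324 * 1547 = 1442.4228 kg/s
Convert to t/h: multiply by 3.6
Capacity = 1442.4228 * 3.6
= 5192.7221 t/h


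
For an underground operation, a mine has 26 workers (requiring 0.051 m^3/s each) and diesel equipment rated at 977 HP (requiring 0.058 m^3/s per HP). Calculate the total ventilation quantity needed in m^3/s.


57.992 m^3/s

Airflow for workers:
Q_people = 26 * 0.051 = 1.326 m^3/s
Airflow for diesel equipment:
Q_diesel = 977 * 0.058 = 56.666 m^3/s
Total ventilation:
Q_total = 1.326 + 56.666
= 57.992 m^3/s


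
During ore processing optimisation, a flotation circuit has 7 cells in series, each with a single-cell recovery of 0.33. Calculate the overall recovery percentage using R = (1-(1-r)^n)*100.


Complement of single-cell recovery:
1 - r = 1 - 0.33 = 0.67
Raise to power n:
(1 - r)^7 = 0.67^7 = 0.06060711605
Overall recovery:
R = (1 - 0.06060711605) * 100
= 93.9393%

93.9393%


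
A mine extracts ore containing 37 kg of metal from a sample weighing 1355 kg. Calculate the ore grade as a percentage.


2.7306%

Ore grade = (metal mass / ore mass) * 100
= (37 / 1355) * 100
= 0.02730627306 * 100
= 2.7306%


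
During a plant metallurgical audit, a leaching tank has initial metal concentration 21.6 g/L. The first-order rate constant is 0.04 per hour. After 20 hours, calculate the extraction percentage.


Compute the exponent:
-k * t = -0.04 * 20 = -0.8
Remaining concentration:
C = 21.6 * exp(-0.8)
= 21.6 * 0.4493289641
= 9.705505625 g/L
Extracted = 21.6 - 9.705505625 = 11.89449438 g/L
Extraction % = 11.89449438 / 21.6 * 100
= 55.0671%

55.0671%


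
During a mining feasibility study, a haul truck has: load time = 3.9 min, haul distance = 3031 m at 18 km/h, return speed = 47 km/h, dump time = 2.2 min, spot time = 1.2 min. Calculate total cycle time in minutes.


Convert haul speed to m/min: 18 * 1000/60 = 300 m/min
Haul time = 3031 / 300 = 10.10333333 min
Convert return speed to m/min: 47 * 1000/60 = 783.3333333 m/min
Return time = 3031 / 783.3333333 = 3.869361702 min
Total cycle time:
= 3.9 + 10.10333333 + 2.2 + 3.869361702 + 1.2
= 21.2727 min

21.2727 min


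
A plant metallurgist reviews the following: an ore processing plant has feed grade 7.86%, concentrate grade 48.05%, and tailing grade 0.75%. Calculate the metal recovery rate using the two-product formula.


91.8923%

Using the two-product formula:
R = 100 * c * (f - t) / (f * (c - t))
Numerator = 100 * 48.05 * (7.86 - 0.75)
= 100 * 48.05 * 7.11
= 34163.55
Denominator = 7.86 * (48.05 - 0.75)
= 7.86 * 47.3
= 371.778
R = 34163.55 / 371.778
= 91.8923%


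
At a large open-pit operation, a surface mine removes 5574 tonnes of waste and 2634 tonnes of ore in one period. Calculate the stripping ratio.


Stripping ratio = waste tonnage / ore tonnage
= 5574 / 2634
= 2.1162

2.1162


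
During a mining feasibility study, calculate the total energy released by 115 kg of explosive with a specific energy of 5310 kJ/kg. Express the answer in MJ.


610.65 MJ

Energy = mass * specific_energy / 1000
= 115 * 5310 / 1000
= 610650 / 1000
= 610.65 MJ


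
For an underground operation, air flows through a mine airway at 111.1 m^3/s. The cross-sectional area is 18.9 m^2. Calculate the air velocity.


5.8783 m/s

Velocity = flow rate / cross-sectional area
= 111.1 / 18.9
= 5.8783 m/s


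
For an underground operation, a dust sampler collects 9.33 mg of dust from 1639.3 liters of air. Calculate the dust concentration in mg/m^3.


5.6915 mg/m^3

Convert liters to m^3: 1 m^3 = 1000 L
Concentration = mass / volume * 1000
= 9.33 / 1639.3 * 1000
= 0.005691453669 * 1000
= 5.6915 mg/m^3


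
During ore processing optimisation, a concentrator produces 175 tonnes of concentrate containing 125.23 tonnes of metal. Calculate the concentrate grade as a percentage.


Grade = (metal in concentrate / concentrate mass) * 100
= (125.23 / 175) * 100
= 0.7156 * 100
= 71.56%

71.56%


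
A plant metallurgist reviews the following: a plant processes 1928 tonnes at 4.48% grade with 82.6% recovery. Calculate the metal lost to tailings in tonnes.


15.0291 tonnes

Total metal in feed:
= 1928 * 4.48 / 100 = 86.3744 tonnes
Metal recovered:
= 86.3744 * 82.6 / 100 = 71.3452544 tonnes
Metal lost to tailings:
= 86.3744 - 71.3452544
= 15.0291 tonnes


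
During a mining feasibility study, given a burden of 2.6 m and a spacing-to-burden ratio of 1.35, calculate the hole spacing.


Spacing = burden * ratio
= 2.6 * 1.35
= 3.51 m

3.51 m


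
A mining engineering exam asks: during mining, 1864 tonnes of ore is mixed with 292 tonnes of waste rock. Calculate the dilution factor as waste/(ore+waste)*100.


Total material = ore + waste
= 1864 + 292 = 2156 tonnes
Dilution = waste / total * 100
= 292 / 2156 * 100
= 0.1354359926 * 100
= 13.5436%

13.5436%


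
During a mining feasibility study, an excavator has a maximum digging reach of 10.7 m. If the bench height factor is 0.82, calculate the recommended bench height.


Bench height = reach * factor
= 10.7 * 0.82
= 8.774 m

8.774 m


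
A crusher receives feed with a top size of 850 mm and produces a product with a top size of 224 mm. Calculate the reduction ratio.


Reduction ratio = feed size / product size
= 850 / 224
= 3.7946

3.7946


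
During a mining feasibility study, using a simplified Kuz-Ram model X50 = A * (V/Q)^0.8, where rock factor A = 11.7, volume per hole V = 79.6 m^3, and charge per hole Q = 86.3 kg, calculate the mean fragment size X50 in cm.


10.9675 cm

Compute V/Q:
V/Q = 79.6 / 86.3 = 0.922363847
Raise to the power 0.8:
(V/Q)^0.8 = 0.922363847^0.8 = 0.9373932407
Multiply by A:
X50 = 11.7 * 0.9373932407
= 10.9675 cm


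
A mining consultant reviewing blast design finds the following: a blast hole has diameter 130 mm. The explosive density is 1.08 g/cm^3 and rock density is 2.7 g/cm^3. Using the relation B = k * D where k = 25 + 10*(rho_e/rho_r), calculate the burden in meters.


First, compute k:
rho_e / rho_r = 1.08 / 2.7 = 0.4
k = 25 + 10 * 0.4 = 29
Then, compute burden:
B = k * D / 1000 = 29 * 130 / 1000
= 3770 / 1000
= 3.77 m

3.77 m


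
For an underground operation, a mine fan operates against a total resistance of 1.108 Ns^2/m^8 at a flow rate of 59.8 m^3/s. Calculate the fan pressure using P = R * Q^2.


3962.2523 Pa

Compute Q^2:
Q^2 = 59.8^2 = 3576.04
Compute pressure:
P = R * Q^2 = 1.108 * 3576.04
= 3962.2523 Pa


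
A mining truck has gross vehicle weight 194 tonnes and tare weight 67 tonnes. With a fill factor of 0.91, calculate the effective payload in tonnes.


115.57 tonnes

Maximum payload = gross - tare
= 194 - 67 = 127 tonnes
Effective payload = max payload * fill factor
= 127 * 0.91
= 115.57 tonnes


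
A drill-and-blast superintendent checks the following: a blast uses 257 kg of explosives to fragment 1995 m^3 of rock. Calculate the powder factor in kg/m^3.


0.1288 kg/m^3

Powder factor = explosive mass / rock volume
= 257 / 1995
= 0.1288 kg/m^3


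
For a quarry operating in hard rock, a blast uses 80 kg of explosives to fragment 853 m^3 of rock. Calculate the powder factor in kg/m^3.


Powder factor = explosive mass / rock volume
= 80 / 853
= 0.0938 kg/m^3

0.0938 kg/m^3


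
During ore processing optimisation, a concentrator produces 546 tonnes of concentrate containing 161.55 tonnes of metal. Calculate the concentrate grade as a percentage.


Grade = (metal in concentrate / concentrate mass) * 100
= (161.55 / 546) * 100
= 0.2958791209 * 100
= 29.5879%

29.5879%


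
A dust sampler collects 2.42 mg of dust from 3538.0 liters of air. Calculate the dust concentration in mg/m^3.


Convert liters to m^3: 1 m^3 = 1000 L
Concentration = mass / volume * 1000
= 2.42 / 3538.0 * 1000
= 0.0006840022612 * 1000
= 0.684 mg/m^3

0.684 mg/m^3


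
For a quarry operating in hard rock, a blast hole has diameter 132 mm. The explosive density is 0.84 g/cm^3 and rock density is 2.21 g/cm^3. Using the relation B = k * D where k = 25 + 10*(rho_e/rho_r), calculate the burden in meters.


First, compute k:
rho_e / rho_r = 0.84 / 2.21 = 0.3800904977
k = 25 + 10 * 0.3800904977 = 28.80090498
Then, compute burden:
B = k * D / 1000 = 28.80090498 * 132 / 1000
= 3801.719457 / 1000
= 3.8017 m

3.8017 m


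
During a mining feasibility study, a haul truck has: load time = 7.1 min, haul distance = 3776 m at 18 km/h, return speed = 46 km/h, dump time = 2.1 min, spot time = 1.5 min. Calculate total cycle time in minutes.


28.2119 min

Convert haul speed to m/min: 18 * 1000/60 = 300 m/min
Haul time = 3776 / 300 = 12.58666667 min
Convert return speed to m/min: 46 * 1000/60 = 766.6666667 m/min
Return time = 3776 / 766.6666667 = 4.925217391 min
Total cycle time:
= 7.1 + 12.58666667 + 2.1 + 4.925217391 + 1.5
= 28.2119 min


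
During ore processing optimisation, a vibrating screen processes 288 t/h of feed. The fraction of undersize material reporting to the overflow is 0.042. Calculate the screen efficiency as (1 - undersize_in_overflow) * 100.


Screen efficiency = (1 - fraction of undersize in overflow) * 100
= (1 - 0.042) * 100
= 0.958 * 100
= 95.8%

95.8%


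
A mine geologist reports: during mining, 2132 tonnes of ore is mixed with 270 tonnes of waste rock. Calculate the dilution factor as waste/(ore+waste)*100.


11.2406%

Total material = ore + waste
= 2132 + 270 = 2402 tonnes
Dilution = waste / total * 100
= 270 / 2402 * 100
= 0.1124063281 * 100
= 11.2406%


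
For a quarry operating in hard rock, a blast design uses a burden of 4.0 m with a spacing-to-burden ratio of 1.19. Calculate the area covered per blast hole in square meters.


19.04 m^2

First, find the spacing:
Spacing = burden * ratio = 4.0 * 1.19
= 4.76 m
Then, calculate the area:
Area = burden * spacing = 4.0 * 4.76
= 19.04 m^2


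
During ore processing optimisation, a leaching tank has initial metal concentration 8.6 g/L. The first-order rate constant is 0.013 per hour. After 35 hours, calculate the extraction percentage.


36.5552%

Compute the exponent:
-k * t = -0.013 * 35 = -0.455
Remaining concentration:
C = 8.6 * exp(-0.455)
= 8.6 * 0.6344479679
= 5.456252524 g/L
Extracted = 8.6 - 5.456252524 = 3.143747476 g/L
Extraction % = 3.143747476 / 8.6 * 100
= 36.5552%


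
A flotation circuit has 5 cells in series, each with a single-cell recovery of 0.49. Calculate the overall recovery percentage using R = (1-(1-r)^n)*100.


Complement of single-cell recovery:
1 - r = 1 - 0.49 = 0.51
Raise to power n:
(1 - r)^5 = 0.51^5 = 0.0345025251
Overall recovery:
R = (1 - 0.0345025251) * 100
= 96.5497%

96.5497%


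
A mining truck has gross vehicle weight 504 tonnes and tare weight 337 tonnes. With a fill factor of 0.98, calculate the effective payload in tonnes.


163.66 tonnes

Maximum payload = gross - tare
= 504 - 337 = 167 tonnes
Effective payload = max payload * fill factor
= 167 * 0.98
= 163.66 tonnes


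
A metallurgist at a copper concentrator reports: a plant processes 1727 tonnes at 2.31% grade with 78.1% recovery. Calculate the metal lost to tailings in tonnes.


8.7367 tonnes

Total metal in feed:
= 1727 * 2.31 / 100 = 39.8937 tonnes
Metal recovered:
= 39.8937 * 78.1 / 100 = 31.1569797 tonnes
Metal lost to tailings:
= 39.8937 - 31.1569797
= 8.7367 tonnes


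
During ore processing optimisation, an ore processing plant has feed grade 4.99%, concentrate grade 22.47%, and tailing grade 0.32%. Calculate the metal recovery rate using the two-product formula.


94.9392%

Using the two-product formula:
R = 100 * c * (f - t) / (f * (c - t))
Numerator = 100 * 22.47 * (4.99 - 0.32)
= 100 * 22.47 * 4.67
= 10493.49
Denominator = 4.99 * (22.47 - 0.32)
= 4.99 * 22.15
= 110.5285
R = 10493.49 / 110.5285
= 94.9392%


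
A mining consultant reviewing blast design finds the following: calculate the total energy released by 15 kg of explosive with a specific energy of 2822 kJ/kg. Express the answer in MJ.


Energy = mass * specific_energy / 1000
= 15 * 2822 / 1000
= 42330 / 1000
= 42.33 MJ

42.33 MJ


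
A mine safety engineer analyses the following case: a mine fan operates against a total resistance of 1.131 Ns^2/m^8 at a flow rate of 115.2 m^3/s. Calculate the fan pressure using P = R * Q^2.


15009.5462 Pa

Compute Q^2:
Q^2 = 115.2^2 = 13271.04
Compute pressure:
P = R * Q^2 = 1.131 * 13271.04
= 15009.5462 Pa


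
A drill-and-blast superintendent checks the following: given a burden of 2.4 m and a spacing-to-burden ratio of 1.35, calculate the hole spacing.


Spacing = burden * ratio
= 2.4 * 1.35
= 3.24 m

3.24 m


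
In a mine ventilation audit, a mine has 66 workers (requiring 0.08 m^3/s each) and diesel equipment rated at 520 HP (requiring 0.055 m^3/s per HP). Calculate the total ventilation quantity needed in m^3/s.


33.88 m^3/s

Airflow for workers:
Q_people = 66 * 0.08 = 5.28 m^3/s
Airflow for diesel equipment:
Q_diesel = 520 * 0.055 = 28.6 m^3/s
Total ventilation:
Q_total = 5.28 + 28.6
= 33.88 m^3/s


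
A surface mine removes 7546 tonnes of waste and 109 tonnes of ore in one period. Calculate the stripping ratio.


69.2294

Stripping ratio = waste tonnage / ore tonnage
= 7546 / 109
= 69.2294


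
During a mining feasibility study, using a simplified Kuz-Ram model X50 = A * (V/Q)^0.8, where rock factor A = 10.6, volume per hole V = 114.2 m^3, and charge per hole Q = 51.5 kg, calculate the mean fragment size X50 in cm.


Compute V/Q:
V/Q = 114.2 / 51.5 = 2.217475728
Raise to the power 0.8:
(V/Q)^0.8 = 2.217475728^0.8 = 1.890980716
Multiply by A:
X50 = 10.6 * 1.890980716
= 20.0444 cm

20.0444 cm


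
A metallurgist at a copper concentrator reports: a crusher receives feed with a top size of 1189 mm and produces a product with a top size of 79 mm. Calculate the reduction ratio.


Reduction ratio = feed size / product size
= 1189 / 79
= 15.0506

15.0506


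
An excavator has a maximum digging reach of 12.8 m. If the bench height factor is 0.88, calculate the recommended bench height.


Bench height = reach * factor
= 12.8 * 0.88
= 11.264 m

11.264 m


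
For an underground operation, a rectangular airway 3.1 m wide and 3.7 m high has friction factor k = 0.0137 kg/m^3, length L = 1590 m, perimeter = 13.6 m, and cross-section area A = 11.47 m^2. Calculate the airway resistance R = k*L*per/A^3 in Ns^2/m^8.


Compute the numerator:
k * L * per = 0.0137 * 1590 * 13.6
= 296.2488
Compute the denominator:
A^3 = 11.47^3 = 1509.003523
Resistance:
R = 296.2488 / 1509.003523
= 0.1963 Ns^2/m^8

0.1963 Ns^2/m^8


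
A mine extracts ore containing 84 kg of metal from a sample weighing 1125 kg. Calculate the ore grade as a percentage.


7.4667%

Ore grade = (metal mass / ore mass) * 100
= (84 / 1125) * 100
= 0.07466666667 * 100
= 7.4667%


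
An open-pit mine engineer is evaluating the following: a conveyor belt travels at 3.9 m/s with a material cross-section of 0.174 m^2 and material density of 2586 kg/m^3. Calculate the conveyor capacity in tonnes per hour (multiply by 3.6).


Volumetric flow = speed * area
= 3.9 * 0.174 = 0.6786 m^3/s
Mass flow = volumetric * density
= 0.6786 * 2586 = 1754.8596 kg/s
Convert to t/h: multiply by 3.6
Capacity = 1754.8596 * 3.6
= 6317.4946 t/h

6317.4946 t/h


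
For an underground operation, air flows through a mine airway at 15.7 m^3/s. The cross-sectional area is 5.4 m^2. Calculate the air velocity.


2.9074 m/s

Velocity = flow rate / cross-sectional area
= 15.7 / 5.4
= 2.9074 m/s


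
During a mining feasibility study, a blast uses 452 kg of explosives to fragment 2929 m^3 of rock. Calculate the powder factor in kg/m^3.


0.1543 kg/m^3

Powder factor = explosive mass / rock volume
= 452 / 2929
= 0.1543 kg/m^3


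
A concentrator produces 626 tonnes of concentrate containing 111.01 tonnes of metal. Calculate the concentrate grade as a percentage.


Grade = (metal in concentrate / concentrate mass) * 100
= (111.01 / 626) * 100
= 0.1773322684 * 100
= 17.7332%

17.7332%


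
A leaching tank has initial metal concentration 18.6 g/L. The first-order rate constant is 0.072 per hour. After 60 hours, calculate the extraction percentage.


98.67%

Compute the exponent:
-k * t = -0.072 * 60 = -4.32
Remaining concentration:
C = 18.6 * exp(-4.32)
= 18.6 * 0.01329988354
= 0.2473778339 g/L
Extracted = 18.6 - 0.2473778339 = 18.35262217 g/L
Extraction % = 18.35262217 / 18.6 * 100
= 98.67%


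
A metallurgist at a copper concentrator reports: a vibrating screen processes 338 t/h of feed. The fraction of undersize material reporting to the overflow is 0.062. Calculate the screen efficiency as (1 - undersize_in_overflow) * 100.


93.8%

Screen efficiency = (1 - fraction of undersize in overflow) * 100
= (1 - 0.062) * 100
= 0.938 * 100
= 93.8%


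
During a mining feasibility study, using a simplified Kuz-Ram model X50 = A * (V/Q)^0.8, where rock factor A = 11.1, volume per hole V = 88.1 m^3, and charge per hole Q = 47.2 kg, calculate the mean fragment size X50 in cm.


Compute V/Q:
V/Q = 88.1 / 47.2 = 1.866525424
Raise to the power 0.8:
(V/Q)^0.8 = 1.866525424^0.8 = 1.647506466
Multiply by A:
X50 = 11.1 * 1.647506466
= 18.2873 cm

18.2873 cm
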